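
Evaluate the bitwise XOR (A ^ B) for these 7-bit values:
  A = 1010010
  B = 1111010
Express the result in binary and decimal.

Apply ^ to each column (1 where bits differ):
  1010010
^ 1111010
---------
  0101000

Answer: 0101000 (40)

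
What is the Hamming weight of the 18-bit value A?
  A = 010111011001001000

010111011001001000
1-bits at positions (from bit 0 = LSB): 3, 6, 9, 10, 12, 13, 14, 16
Count = 8

Answer: 8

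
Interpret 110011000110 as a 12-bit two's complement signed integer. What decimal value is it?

MSB is 1, so the value is negative. Find the magnitude:
1. Invert bits:  001100111001
2. Add 1:        001100111010  = 826
3. Apply sign:   -826

Answer: -826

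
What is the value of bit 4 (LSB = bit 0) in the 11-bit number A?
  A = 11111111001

Bit 4 is the 5th from the right.
  11111111001
        ^
That bit is 1.

Answer: 1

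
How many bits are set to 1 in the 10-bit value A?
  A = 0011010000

0011010000
1-bits at positions (from bit 0 = LSB): 4, 6, 7
Count = 3

Answer: 3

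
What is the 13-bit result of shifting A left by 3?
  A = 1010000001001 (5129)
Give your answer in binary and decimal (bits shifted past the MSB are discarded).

Shift left by 3: drop the top 3 bit(s), append 3 zero(s) on the right.
  1010000001001  ->  discard [101], keep [0000001001], append 000
= 0000001001000

Answer: 0000001001000 (72)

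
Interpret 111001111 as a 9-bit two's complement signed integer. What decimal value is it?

MSB is 1, so the value is negative. Find the magnitude:
1. Invert bits:  000110000
2. Add 1:        000110001  = 49
3. Apply sign:   -49

Answer: -49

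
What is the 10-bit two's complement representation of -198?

1. Binary of +198:  0011000110
2. Invert bits:     1100111001
3. Add 1:           1100111010

Answer: 1100111010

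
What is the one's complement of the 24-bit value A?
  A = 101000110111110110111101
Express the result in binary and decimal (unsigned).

Flip each bit (0->1, 1->0):
  101000110111110110111101
  010111001000001001000010

Answer: 010111001000001001000010 (6062658)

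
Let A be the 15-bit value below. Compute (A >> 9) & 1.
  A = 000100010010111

Bit 9 is the 10th from the right.
  000100010010111
       ^
That bit is 0.

Answer: 0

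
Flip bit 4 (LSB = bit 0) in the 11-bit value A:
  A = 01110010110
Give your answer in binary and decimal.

Mask = 1 << 4 = 00000010000
Bit 4 of A is 1; XOR with the mask flips it to 0.
  01110010110
^ 00000010000
-------------
  01110000110

Answer: 01110000110 (902)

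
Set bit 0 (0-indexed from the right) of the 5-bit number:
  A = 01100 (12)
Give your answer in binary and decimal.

Mask = 1 << 0 = 00001
Bit 0 of A is 0, so OR-ing with the mask flips it to 1.
  01100
| 00001
-------
  01101

Answer: 01101 (13)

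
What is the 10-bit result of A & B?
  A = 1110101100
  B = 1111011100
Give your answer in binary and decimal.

Apply & to each column (1 only where both bits are 1):
  1110101100
& 1111011100
------------
  1110001100

Answer: 1110001100 (908)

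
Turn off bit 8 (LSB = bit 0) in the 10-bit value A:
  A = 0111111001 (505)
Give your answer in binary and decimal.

Mask = ~(1 << 8) = 1011111111
Bit 8 of A is 1, so AND-ing with the mask clears it to 0.
  0111111001
& 1011111111
------------
  0011111001

Answer: 0011111001 (249)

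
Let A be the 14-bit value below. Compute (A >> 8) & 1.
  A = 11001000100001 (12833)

Bit 8 is the 9th from the right.
  11001000100001
       ^
That bit is 0.

Answer: 0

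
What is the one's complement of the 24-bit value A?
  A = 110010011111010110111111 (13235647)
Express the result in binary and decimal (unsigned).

Flip each bit (0->1, 1->0):
  110010011111010110111111
  001101100000101001000000

Answer: 001101100000101001000000 (3541568)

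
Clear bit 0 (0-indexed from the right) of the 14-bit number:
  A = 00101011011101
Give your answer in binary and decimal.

Mask = ~(1 << 0) = 11111111111110
Bit 0 of A is 1, so AND-ing with the mask clears it to 0.
  00101011011101
& 11111111111110
----------------
  00101011011100

Answer: 00101011011100 (2780)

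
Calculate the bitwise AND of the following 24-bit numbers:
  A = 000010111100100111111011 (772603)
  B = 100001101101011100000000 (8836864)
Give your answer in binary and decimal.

Apply & to each column (1 only where both bits are 1):
  000010111100100111111011
& 100001101101011100000000
--------------------------
  000000101100000100000000

Answer: 000000101100000100000000 (180480)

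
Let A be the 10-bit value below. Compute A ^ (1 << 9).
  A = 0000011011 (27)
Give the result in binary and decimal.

Mask = 1 << 9 = 1000000000
Bit 9 of A is 0; XOR with the mask flips it to 1.
  0000011011
^ 1000000000
------------
  1000011011

Answer: 1000011011 (539)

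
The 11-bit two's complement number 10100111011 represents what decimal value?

MSB is 1, so the value is negative. Find the magnitude:
1. Invert bits:  01011000100
2. Add 1:        01011000101  = 709
3. Apply sign:   -709

Answer: -709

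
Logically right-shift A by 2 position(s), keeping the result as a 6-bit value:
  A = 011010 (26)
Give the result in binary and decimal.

Logical shift right by 2: drop the bottom 2 bit(s), prepend 2 zero(s) on the left.
  011010  ->  keep [0110], discard [10], prepend 00
= 000110

Answer: 000110 (6)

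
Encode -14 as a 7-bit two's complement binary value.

1. Binary of +14:  0001110
2. Invert bits:     1110001
3. Add 1:           1110010

Answer: 1110010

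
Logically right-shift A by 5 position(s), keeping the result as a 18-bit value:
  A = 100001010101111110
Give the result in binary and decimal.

Logical shift right by 5: drop the bottom 5 bit(s), prepend 5 zero(s) on the left.
  100001010101111110  ->  keep [1000010101011], discard [11110], prepend 00000
= 000001000010101011

Answer: 000001000010101011 (4267)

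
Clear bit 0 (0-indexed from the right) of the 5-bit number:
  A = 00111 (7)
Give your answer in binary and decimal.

Mask = ~(1 << 0) = 11110
Bit 0 of A is 1, so AND-ing with the mask clears it to 0.
  00111
& 11110
-------
  00110

Answer: 00110 (6)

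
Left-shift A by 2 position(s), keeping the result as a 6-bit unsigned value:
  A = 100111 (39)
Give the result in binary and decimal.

Shift left by 2: drop the top 2 bit(s), append 2 zero(s) on the right.
  100111  ->  discard [10], keep [0111], append 00
= 011100

Answer: 011100 (28)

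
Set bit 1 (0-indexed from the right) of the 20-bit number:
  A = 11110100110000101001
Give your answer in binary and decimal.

Mask = 1 << 1 = 00000000000000000010
Bit 1 of A is 0, so OR-ing with the mask flips it to 1.
  11110100110000101001
| 00000000000000000010
----------------------
  11110100110000101011

Answer: 11110100110000101011 (1002539)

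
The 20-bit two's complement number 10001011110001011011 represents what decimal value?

MSB is 1, so the value is negative. Find the magnitude:
1. Invert bits:  01110100001110100100
2. Add 1:        01110100001110100101  = 476069
3. Apply sign:   -476069

Answer: -476069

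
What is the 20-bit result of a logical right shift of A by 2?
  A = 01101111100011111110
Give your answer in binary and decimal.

Logical shift right by 2: drop the bottom 2 bit(s), prepend 2 zero(s) on the left.
  01101111100011111110  ->  keep [011011111000111111], discard [10], prepend 00
= 00011011111000111111

Answer: 00011011111000111111 (114239)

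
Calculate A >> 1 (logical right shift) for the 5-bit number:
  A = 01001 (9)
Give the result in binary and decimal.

Logical shift right by 1: drop the bottom 1 bit(s), prepend 1 zero(s) on the left.
  01001  ->  keep [0100], discard [1], prepend 0
= 00100

Answer: 00100 (4)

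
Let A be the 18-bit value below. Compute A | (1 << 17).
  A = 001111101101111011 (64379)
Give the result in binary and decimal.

Mask = 1 << 17 = 100000000000000000
Bit 17 of A is 0, so OR-ing with the mask flips it to 1.
  001111101101111011
| 100000000000000000
--------------------
  101111101101111011

Answer: 101111101101111011 (195451)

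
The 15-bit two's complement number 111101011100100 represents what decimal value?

MSB is 1, so the value is negative. Find the magnitude:
1. Invert bits:  000010100011011
2. Add 1:        000010100011100  = 1308
3. Apply sign:   -1308

Answer: -1308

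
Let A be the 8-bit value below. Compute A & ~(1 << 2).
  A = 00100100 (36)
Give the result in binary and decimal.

Mask = ~(1 << 2) = 11111011
Bit 2 of A is 1, so AND-ing with the mask clears it to 0.
  00100100
& 11111011
----------
  00100000

Answer: 00100000 (32)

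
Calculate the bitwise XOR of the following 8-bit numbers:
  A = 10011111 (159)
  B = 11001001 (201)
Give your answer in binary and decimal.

Apply ^ to each column (1 where bits differ):
  10011111
^ 11001001
----------
  01010110

Answer: 01010110 (86)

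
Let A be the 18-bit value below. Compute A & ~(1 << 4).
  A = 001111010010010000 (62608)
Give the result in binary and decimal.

Mask = ~(1 << 4) = 111111111111101111
Bit 4 of A is 1, so AND-ing with the mask clears it to 0.
  001111010010010000
& 111111111111101111
--------------------
  001111010010000000

Answer: 001111010010000000 (62592)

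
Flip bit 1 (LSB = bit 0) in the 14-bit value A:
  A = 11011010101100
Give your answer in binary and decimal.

Mask = 1 << 1 = 00000000000010
Bit 1 of A is 0; XOR with the mask flips it to 1.
  11011010101100
^ 00000000000010
----------------
  11011010101110

Answer: 11011010101110 (13998)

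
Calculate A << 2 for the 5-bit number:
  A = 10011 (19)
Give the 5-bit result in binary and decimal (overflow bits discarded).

Shift left by 2: drop the top 2 bit(s), append 2 zero(s) on the right.
  10011  ->  discard [10], keep [011], append 00
= 01100

Answer: 01100 (12)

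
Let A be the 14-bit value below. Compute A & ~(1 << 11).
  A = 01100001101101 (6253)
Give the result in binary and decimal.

Mask = ~(1 << 11) = 11011111111111
Bit 11 of A is 1, so AND-ing with the mask clears it to 0.
  01100001101101
& 11011111111111
----------------
  01000001101101

Answer: 01000001101101 (4205)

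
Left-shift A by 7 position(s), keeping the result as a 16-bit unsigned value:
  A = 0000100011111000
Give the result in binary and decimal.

Shift left by 7: drop the top 7 bit(s), append 7 zero(s) on the right.
  0000100011111000  ->  discard [0000100], keep [011111000], append 0000000
= 0111110000000000

Answer: 0111110000000000 (31744)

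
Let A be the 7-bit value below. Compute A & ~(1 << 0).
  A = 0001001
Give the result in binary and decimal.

Mask = ~(1 << 0) = 1111110
Bit 0 of A is 1, so AND-ing with the mask clears it to 0.
  0001001
& 1111110
---------
  0001000

Answer: 0001000 (8)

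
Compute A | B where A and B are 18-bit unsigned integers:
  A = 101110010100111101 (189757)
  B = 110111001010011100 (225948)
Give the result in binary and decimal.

Apply | to each column (1 where either bit is 1):
  101110010100111101
| 110111001010011100
--------------------
  111111011110111101

Answer: 111111011110111101 (260029)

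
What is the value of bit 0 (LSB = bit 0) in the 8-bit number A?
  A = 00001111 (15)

Bit 0 is the 1st from the right.
  00001111
         ^
That bit is 1.

Answer: 1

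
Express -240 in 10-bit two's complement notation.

1. Binary of +240:  0011110000
2. Invert bits:     1100001111
3. Add 1:           1100010000

Answer: 1100010000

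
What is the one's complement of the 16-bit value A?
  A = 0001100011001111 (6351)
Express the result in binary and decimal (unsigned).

Flip each bit (0->1, 1->0):
  0001100011001111
  1110011100110000

Answer: 1110011100110000 (59184)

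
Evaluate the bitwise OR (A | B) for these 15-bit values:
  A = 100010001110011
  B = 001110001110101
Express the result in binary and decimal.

Apply | to each column (1 where either bit is 1):
  100010001110011
| 001110001110101
-----------------
  101110001110111

Answer: 101110001110111 (23671)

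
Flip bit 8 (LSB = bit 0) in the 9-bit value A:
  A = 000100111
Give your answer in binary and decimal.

Mask = 1 << 8 = 100000000
Bit 8 of A is 0; XOR with the mask flips it to 1.
  000100111
^ 100000000
-----------
  100100111

Answer: 100100111 (295)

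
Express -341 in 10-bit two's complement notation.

1. Binary of +341:  0101010101
2. Invert bits:     1010101010
3. Add 1:           1010101011

Answer: 1010101011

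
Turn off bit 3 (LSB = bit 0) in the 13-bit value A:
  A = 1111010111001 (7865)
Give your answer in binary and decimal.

Mask = ~(1 << 3) = 1111111110111
Bit 3 of A is 1, so AND-ing with the mask clears it to 0.
  1111010111001
& 1111111110111
---------------
  1111010110001

Answer: 1111010110001 (7857)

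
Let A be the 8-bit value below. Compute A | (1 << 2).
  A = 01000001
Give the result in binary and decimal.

Mask = 1 << 2 = 00000100
Bit 2 of A is 0, so OR-ing with the mask flips it to 1.
  01000001
| 00000100
----------
  01000101

Answer: 01000101 (69)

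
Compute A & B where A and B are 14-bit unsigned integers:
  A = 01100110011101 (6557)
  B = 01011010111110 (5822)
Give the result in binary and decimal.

Apply & to each column (1 only where both bits are 1):
  01100110011101
& 01011010111110
----------------
  01000010011100

Answer: 01000010011100 (4252)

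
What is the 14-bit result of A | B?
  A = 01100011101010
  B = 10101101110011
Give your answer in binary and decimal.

Apply | to each column (1 where either bit is 1):
  01100011101010
| 10101101110011
----------------
  11101111111011

Answer: 11101111111011 (15355)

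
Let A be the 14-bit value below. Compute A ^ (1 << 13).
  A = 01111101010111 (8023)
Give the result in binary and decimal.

Mask = 1 << 13 = 10000000000000
Bit 13 of A is 0; XOR with the mask flips it to 1.
  01111101010111
^ 10000000000000
----------------
  11111101010111

Answer: 11111101010111 (16215)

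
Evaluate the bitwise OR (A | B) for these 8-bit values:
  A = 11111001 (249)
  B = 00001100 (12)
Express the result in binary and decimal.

Apply | to each column (1 where either bit is 1):
  11111001
| 00001100
----------
  11111101

Answer: 11111101 (253)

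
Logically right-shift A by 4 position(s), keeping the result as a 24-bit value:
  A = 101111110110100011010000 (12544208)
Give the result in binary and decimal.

Logical shift right by 4: drop the bottom 4 bit(s), prepend 4 zero(s) on the left.
  101111110110100011010000  ->  keep [10111111011010001101], discard [0000], prepend 0000
= 000010111111011010001101

Answer: 000010111111011010001101 (784013)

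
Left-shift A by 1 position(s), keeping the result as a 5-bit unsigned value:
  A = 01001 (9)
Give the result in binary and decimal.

Shift left by 1: drop the top 1 bit(s), append 1 zero(s) on the right.
  01001  ->  discard [0], keep [1001], append 0
= 10010

Answer: 10010 (18)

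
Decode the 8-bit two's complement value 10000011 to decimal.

MSB is 1, so the value is negative. Find the magnitude:
1. Invert bits:  01111100
2. Add 1:        01111101  = 125
3. Apply sign:   -125

Answer: -125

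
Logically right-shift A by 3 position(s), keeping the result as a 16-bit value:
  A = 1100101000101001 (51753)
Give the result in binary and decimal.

Logical shift right by 3: drop the bottom 3 bit(s), prepend 3 zero(s) on the left.
  1100101000101001  ->  keep [1100101000101], discard [001], prepend 000
= 0001100101000101

Answer: 0001100101000101 (6469)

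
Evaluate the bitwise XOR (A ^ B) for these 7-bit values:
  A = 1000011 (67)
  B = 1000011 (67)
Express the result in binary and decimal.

Apply ^ to each column (1 where bits differ):
  1000011
^ 1000011
---------
  0000000

Answer: 0000000 (0)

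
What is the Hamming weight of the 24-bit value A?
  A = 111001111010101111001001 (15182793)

111001111010101111001001
1-bits at positions (from bit 0 = LSB): 0, 3, 6, 7, 8, 9, 11, 13, 15, 16, 17, 18, 21, 22, 23
Count = 15

Answer: 15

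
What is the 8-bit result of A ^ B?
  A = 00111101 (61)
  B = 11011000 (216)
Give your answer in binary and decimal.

Apply ^ to each column (1 where bits differ):
  00111101
^ 11011000
----------
  11100101

Answer: 11100101 (229)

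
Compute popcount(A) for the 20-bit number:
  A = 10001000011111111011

10001000011111111011
1-bits at positions (from bit 0 = LSB): 0, 1, 3, 4, 5, 6, 7, 8, 9, 10, 15, 19
Count = 12

Answer: 12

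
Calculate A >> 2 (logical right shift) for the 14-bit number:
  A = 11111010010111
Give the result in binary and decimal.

Logical shift right by 2: drop the bottom 2 bit(s), prepend 2 zero(s) on the left.
  11111010010111  ->  keep [111110100101], discard [11], prepend 00
= 00111110100101

Answer: 00111110100101 (4005)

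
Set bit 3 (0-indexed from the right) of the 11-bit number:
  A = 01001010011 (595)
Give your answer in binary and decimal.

Mask = 1 << 3 = 00000001000
Bit 3 of A is 0, so OR-ing with the mask flips it to 1.
  01001010011
| 00000001000
-------------
  01001011011

Answer: 01001011011 (603)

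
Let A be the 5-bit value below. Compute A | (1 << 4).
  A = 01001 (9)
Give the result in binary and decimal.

Mask = 1 << 4 = 10000
Bit 4 of A is 0, so OR-ing with the mask flips it to 1.
  01001
| 10000
-------
  11001

Answer: 11001 (25)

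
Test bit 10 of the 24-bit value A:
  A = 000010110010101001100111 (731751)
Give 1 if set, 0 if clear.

Bit 10 is the 11th from the right.
  000010110010101001100111
               ^
That bit is 0.

Answer: 0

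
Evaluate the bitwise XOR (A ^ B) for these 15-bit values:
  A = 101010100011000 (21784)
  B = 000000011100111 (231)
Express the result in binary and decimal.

Apply ^ to each column (1 where bits differ):
  101010100011000
^ 000000011100111
-----------------
  101010111111111

Answer: 101010111111111 (22015)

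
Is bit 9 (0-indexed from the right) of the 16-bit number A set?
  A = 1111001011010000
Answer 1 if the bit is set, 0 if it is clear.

Bit 9 is the 10th from the right.
  1111001011010000
        ^
That bit is 1.

Answer: 1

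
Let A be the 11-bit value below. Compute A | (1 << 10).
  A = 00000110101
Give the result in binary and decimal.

Mask = 1 << 10 = 10000000000
Bit 10 of A is 0, so OR-ing with the mask flips it to 1.
  00000110101
| 10000000000
-------------
  10000110101

Answer: 10000110101 (1077)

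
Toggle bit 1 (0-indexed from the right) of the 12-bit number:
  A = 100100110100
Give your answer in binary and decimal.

Mask = 1 << 1 = 000000000010
Bit 1 of A is 0; XOR with the mask flips it to 1.
  100100110100
^ 000000000010
--------------
  100100110110

Answer: 100100110110 (2358)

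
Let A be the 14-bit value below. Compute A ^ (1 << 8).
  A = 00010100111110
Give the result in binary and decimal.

Mask = 1 << 8 = 00000100000000
Bit 8 of A is 1; XOR with the mask flips it to 0.
  00010100111110
^ 00000100000000
----------------
  00010000111110

Answer: 00010000111110 (1086)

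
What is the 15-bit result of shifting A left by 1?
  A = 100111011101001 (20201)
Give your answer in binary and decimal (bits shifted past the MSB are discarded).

Shift left by 1: drop the top 1 bit(s), append 1 zero(s) on the right.
  100111011101001  ->  discard [1], keep [00111011101001], append 0
= 001110111010010

Answer: 001110111010010 (7634)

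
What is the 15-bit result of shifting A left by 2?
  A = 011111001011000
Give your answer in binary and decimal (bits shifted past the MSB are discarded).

Shift left by 2: drop the top 2 bit(s), append 2 zero(s) on the right.
  011111001011000  ->  discard [01], keep [1111001011000], append 00
= 111100101100000

Answer: 111100101100000 (31072)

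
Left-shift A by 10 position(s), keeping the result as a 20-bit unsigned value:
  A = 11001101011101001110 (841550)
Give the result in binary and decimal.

Shift left by 10: drop the top 10 bit(s), append 10 zero(s) on the right.
  11001101011101001110  ->  discard [1100110101], keep [1101001110], append 0000000000
= 11010011100000000000

Answer: 11010011100000000000 (866304)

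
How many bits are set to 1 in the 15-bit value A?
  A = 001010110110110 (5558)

001010110110110
1-bits at positions (from bit 0 = LSB): 1, 2, 4, 5, 7, 8, 10, 12
Count = 8

Answer: 8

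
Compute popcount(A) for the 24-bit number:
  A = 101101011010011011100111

101101011010011011100111
1-bits at positions (from bit 0 = LSB): 0, 1, 2, 5, 6, 7, 9, 10, 13, 15, 16, 18, 20, 21, 23
Count = 15

Answer: 15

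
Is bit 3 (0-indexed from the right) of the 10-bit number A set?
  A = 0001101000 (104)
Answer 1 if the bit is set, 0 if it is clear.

Bit 3 is the 4th from the right.
  0001101000
        ^
That bit is 1.

Answer: 1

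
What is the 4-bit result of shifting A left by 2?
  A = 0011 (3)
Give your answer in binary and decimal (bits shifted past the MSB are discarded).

Shift left by 2: drop the top 2 bit(s), append 2 zero(s) on the right.
  0011  ->  discard [00], keep [11], append 00
= 1100

Answer: 1100 (12)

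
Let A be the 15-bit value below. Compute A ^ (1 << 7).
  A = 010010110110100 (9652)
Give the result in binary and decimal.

Mask = 1 << 7 = 000000010000000
Bit 7 of A is 1; XOR with the mask flips it to 0.
  010010110110100
^ 000000010000000
-----------------
  010010100110100

Answer: 010010100110100 (9524)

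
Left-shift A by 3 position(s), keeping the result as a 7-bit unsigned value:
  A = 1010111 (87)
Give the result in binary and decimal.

Shift left by 3: drop the top 3 bit(s), append 3 zero(s) on the right.
  1010111  ->  discard [101], keep [0111], append 000
= 0111000

Answer: 0111000 (56)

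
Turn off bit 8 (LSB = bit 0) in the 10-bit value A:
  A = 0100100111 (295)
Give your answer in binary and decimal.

Mask = ~(1 << 8) = 1011111111
Bit 8 of A is 1, so AND-ing with the mask clears it to 0.
  0100100111
& 1011111111
------------
  0000100111

Answer: 0000100111 (39)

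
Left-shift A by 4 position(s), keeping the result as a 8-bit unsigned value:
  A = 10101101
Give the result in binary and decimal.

Shift left by 4: drop the top 4 bit(s), append 4 zero(s) on the right.
  10101101  ->  discard [1010], keep [1101], append 0000
= 11010000

Answer: 11010000 (208)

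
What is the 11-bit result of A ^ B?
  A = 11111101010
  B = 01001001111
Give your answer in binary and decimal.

Apply ^ to each column (1 where bits differ):
  11111101010
^ 01001001111
-------------
  10110100101

Answer: 10110100101 (1445)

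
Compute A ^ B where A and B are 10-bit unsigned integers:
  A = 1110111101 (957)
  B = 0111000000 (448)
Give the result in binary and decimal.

Apply ^ to each column (1 where bits differ):
  1110111101
^ 0111000000
------------
  1001111101

Answer: 1001111101 (637)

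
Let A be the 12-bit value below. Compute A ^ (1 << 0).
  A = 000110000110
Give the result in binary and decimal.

Mask = 1 << 0 = 000000000001
Bit 0 of A is 0; XOR with the mask flips it to 1.
  000110000110
^ 000000000001
--------------
  000110000111

Answer: 000110000111 (391)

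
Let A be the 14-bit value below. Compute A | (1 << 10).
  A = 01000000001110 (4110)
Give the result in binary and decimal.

Mask = 1 << 10 = 00010000000000
Bit 10 of A is 0, so OR-ing with the mask flips it to 1.
  01000000001110
| 00010000000000
----------------
  01010000001110

Answer: 01010000001110 (5134)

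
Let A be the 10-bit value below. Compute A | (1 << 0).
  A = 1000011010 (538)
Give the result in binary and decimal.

Mask = 1 << 0 = 0000000001
Bit 0 of A is 0, so OR-ing with the mask flips it to 1.
  1000011010
| 0000000001
------------
  1000011011

Answer: 1000011011 (539)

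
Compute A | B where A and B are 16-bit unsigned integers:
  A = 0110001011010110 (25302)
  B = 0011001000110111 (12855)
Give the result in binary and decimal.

Apply | to each column (1 where either bit is 1):
  0110001011010110
| 0011001000110111
------------------
  0111001011110111

Answer: 0111001011110111 (29431)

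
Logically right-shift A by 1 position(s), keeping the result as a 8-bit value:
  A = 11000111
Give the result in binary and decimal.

Logical shift right by 1: drop the bottom 1 bit(s), prepend 1 zero(s) on the left.
  11000111  ->  keep [1100011], discard [1], prepend 0
= 01100011

Answer: 01100011 (99)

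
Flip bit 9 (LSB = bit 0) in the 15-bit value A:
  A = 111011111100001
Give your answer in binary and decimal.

Mask = 1 << 9 = 000001000000000
Bit 9 of A is 1; XOR with the mask flips it to 0.
  111011111100001
^ 000001000000000
-----------------
  111010111100001

Answer: 111010111100001 (30177)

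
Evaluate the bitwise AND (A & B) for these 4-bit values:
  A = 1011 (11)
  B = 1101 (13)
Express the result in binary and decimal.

Apply & to each column (1 only where both bits are 1):
  1011
& 1101
------
  1001

Answer: 1001 (9)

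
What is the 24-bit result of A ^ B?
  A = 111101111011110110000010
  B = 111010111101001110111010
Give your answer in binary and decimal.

Apply ^ to each column (1 where bits differ):
  111101111011110110000010
^ 111010111101001110111010
--------------------------
  000111000110111000111000

Answer: 000111000110111000111000 (1863224)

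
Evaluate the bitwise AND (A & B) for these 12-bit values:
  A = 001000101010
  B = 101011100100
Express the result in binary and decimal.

Apply & to each column (1 only where both bits are 1):
  001000101010
& 101011100100
--------------
  001000100000

Answer: 001000100000 (544)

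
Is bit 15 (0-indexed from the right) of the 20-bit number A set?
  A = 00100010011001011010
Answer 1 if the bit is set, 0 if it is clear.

Bit 15 is the 16th from the right.
  00100010011001011010
      ^
That bit is 0.

Answer: 0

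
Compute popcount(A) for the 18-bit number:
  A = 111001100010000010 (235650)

111001100010000010
1-bits at positions (from bit 0 = LSB): 1, 7, 11, 12, 15, 16, 17
Count = 7

Answer: 7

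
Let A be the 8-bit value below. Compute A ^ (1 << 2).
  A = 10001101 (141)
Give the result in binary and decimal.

Mask = 1 << 2 = 00000100
Bit 2 of A is 1; XOR with the mask flips it to 0.
  10001101
^ 00000100
----------
  10001001

Answer: 10001001 (137)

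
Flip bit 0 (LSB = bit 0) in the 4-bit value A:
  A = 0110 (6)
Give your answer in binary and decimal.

Mask = 1 << 0 = 0001
Bit 0 of A is 0; XOR with the mask flips it to 1.
  0110
^ 0001
------
  0111

Answer: 0111 (7)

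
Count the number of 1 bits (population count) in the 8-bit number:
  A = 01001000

01001000
1-bits at positions (from bit 0 = LSB): 3, 6
Count = 2

Answer: 2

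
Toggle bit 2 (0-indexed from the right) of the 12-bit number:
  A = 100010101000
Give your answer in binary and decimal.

Mask = 1 << 2 = 000000000100
Bit 2 of A is 0; XOR with the mask flips it to 1.
  100010101000
^ 000000000100
--------------
  100010101100

Answer: 100010101100 (2220)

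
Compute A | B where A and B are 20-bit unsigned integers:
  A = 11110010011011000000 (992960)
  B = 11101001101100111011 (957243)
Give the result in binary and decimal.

Apply | to each column (1 where either bit is 1):
  11110010011011000000
| 11101001101100111011
----------------------
  11111011111111111011

Answer: 11111011111111111011 (1032187)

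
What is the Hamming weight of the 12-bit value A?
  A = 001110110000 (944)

001110110000
1-bits at positions (from bit 0 = LSB): 4, 5, 7, 8, 9
Count = 5

Answer: 5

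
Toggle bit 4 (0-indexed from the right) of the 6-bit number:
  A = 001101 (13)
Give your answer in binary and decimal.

Mask = 1 << 4 = 010000
Bit 4 of A is 0; XOR with the mask flips it to 1.
  001101
^ 010000
--------
  011101

Answer: 011101 (29)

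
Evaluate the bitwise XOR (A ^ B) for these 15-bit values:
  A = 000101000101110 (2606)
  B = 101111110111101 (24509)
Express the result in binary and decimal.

Apply ^ to each column (1 where bits differ):
  000101000101110
^ 101111110111101
-----------------
  101010110010011

Answer: 101010110010011 (21907)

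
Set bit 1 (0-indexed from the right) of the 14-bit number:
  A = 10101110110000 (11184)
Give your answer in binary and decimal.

Mask = 1 << 1 = 00000000000010
Bit 1 of A is 0, so OR-ing with the mask flips it to 1.
  10101110110000
| 00000000000010
----------------
  10101110110010

Answer: 10101110110010 (11186)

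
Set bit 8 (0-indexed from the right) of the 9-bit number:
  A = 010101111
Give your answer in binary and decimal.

Mask = 1 << 8 = 100000000
Bit 8 of A is 0, so OR-ing with the mask flips it to 1.
  010101111
| 100000000
-----------
  110101111

Answer: 110101111 (431)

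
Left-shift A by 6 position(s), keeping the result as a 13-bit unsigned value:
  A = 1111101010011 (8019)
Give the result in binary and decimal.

Shift left by 6: drop the top 6 bit(s), append 6 zero(s) on the right.
  1111101010011  ->  discard [111110], keep [1010011], append 000000
= 1010011000000

Answer: 1010011000000 (5312)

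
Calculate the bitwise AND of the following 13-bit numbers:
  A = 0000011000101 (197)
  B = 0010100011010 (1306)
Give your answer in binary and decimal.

Apply & to each column (1 only where both bits are 1):
  0000011000101
& 0010100011010
---------------
  0000000000000

Answer: 0000000000000 (0)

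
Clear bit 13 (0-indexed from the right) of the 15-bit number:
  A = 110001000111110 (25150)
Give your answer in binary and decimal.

Mask = ~(1 << 13) = 101111111111111
Bit 13 of A is 1, so AND-ing with the mask clears it to 0.
  110001000111110
& 101111111111111
-----------------
  100001000111110

Answer: 100001000111110 (16958)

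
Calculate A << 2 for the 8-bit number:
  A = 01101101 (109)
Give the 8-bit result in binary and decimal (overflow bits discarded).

Shift left by 2: drop the top 2 bit(s), append 2 zero(s) on the right.
  01101101  ->  discard [01], keep [101101], append 00
= 10110100

Answer: 10110100 (180)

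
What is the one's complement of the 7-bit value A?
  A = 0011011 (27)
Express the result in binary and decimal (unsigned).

Flip each bit (0->1, 1->0):
  0011011
  1100100

Answer: 1100100 (100)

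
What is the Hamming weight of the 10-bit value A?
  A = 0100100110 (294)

0100100110
1-bits at positions (from bit 0 = LSB): 1, 2, 5, 8
Count = 4

Answer: 4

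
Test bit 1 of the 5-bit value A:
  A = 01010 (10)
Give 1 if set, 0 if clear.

Bit 1 is the 2nd from the right.
  01010
     ^
That bit is 1.

Answer: 1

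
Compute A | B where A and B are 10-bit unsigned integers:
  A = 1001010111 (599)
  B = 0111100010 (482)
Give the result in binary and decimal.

Apply | to each column (1 where either bit is 1):
  1001010111
| 0111100010
------------
  1111110111

Answer: 1111110111 (1015)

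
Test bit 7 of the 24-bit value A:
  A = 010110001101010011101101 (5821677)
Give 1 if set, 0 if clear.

Bit 7 is the 8th from the right.
  010110001101010011101101
                  ^
That bit is 1.

Answer: 1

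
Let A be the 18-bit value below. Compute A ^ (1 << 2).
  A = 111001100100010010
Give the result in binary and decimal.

Mask = 1 << 2 = 000000000000000100
Bit 2 of A is 0; XOR with the mask flips it to 1.
  111001100100010010
^ 000000000000000100
--------------------
  111001100100010110

Answer: 111001100100010110 (235798)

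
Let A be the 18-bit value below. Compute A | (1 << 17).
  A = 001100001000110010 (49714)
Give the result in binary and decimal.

Mask = 1 << 17 = 100000000000000000
Bit 17 of A is 0, so OR-ing with the mask flips it to 1.
  001100001000110010
| 100000000000000000
--------------------
  101100001000110010

Answer: 101100001000110010 (180786)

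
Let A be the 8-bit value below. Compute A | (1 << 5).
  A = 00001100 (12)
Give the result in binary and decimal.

Mask = 1 << 5 = 00100000
Bit 5 of A is 0, so OR-ing with the mask flips it to 1.
  00001100
| 00100000
----------
  00101100

Answer: 00101100 (44)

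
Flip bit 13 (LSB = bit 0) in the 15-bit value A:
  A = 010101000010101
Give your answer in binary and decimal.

Mask = 1 << 13 = 010000000000000
Bit 13 of A is 1; XOR with the mask flips it to 0.
  010101000010101
^ 010000000000000
-----------------
  000101000010101

Answer: 000101000010101 (2581)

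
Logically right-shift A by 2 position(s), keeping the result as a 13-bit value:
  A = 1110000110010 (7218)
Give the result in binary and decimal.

Logical shift right by 2: drop the bottom 2 bit(s), prepend 2 zero(s) on the left.
  1110000110010  ->  keep [11100001100], discard [10], prepend 00
= 0011100001100

Answer: 0011100001100 (1804)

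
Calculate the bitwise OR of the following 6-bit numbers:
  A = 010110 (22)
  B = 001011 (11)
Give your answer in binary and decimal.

Apply | to each column (1 where either bit is 1):
  010110
| 001011
--------
  011111

Answer: 011111 (31)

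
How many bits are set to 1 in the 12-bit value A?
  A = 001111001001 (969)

001111001001
1-bits at positions (from bit 0 = LSB): 0, 3, 6, 7, 8, 9
Count = 6

Answer: 6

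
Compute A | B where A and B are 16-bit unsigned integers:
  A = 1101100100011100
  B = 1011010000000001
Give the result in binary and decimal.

Apply | to each column (1 where either bit is 1):
  1101100100011100
| 1011010000000001
------------------
  1111110100011101

Answer: 1111110100011101 (64797)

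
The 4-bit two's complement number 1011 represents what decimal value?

MSB is 1, so the value is negative. Find the magnitude:
1. Invert bits:  0100
2. Add 1:        0101  = 5
3. Apply sign:   -5

Answer: -5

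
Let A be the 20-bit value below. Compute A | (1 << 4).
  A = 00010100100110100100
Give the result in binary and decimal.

Mask = 1 << 4 = 00000000000000010000
Bit 4 of A is 0, so OR-ing with the mask flips it to 1.
  00010100100110100100
| 00000000000000010000
----------------------
  00010100100110110100

Answer: 00010100100110110100 (84404)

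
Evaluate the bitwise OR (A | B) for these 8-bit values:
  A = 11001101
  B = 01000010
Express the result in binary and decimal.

Apply | to each column (1 where either bit is 1):
  11001101
| 01000010
----------
  11001111

Answer: 11001111 (207)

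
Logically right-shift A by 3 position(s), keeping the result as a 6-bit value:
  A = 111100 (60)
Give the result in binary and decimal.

Logical shift right by 3: drop the bottom 3 bit(s), prepend 3 zero(s) on the left.
  111100  ->  keep [111], discard [100], prepend 000
= 000111

Answer: 000111 (7)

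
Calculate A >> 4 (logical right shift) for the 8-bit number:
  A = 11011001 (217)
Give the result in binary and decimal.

Logical shift right by 4: drop the bottom 4 bit(s), prepend 4 zero(s) on the left.
  11011001  ->  keep [1101], discard [1001], prepend 0000
= 00001101

Answer: 00001101 (13)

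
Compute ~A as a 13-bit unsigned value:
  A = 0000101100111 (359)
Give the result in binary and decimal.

Flip each bit (0->1, 1->0):
  0000101100111
  1111010011000

Answer: 1111010011000 (7832)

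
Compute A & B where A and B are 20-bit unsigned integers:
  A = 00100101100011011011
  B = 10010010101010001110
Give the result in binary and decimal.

Apply & to each column (1 only where both bits are 1):
  00100101100011011011
& 10010010101010001110
----------------------
  00000000100010001010

Answer: 00000000100010001010 (2186)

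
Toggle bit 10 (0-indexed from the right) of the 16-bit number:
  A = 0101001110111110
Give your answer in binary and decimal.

Mask = 1 << 10 = 0000010000000000
Bit 10 of A is 0; XOR with the mask flips it to 1.
  0101001110111110
^ 0000010000000000
------------------
  0101011110111110

Answer: 0101011110111110 (22462)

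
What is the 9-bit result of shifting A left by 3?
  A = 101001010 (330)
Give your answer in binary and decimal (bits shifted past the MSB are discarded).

Shift left by 3: drop the top 3 bit(s), append 3 zero(s) on the right.
  101001010  ->  discard [101], keep [001010], append 000
= 001010000

Answer: 001010000 (80)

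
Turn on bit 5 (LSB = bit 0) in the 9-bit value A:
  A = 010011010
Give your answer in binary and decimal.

Mask = 1 << 5 = 000100000
Bit 5 of A is 0, so OR-ing with the mask flips it to 1.
  010011010
| 000100000
-----------
  010111010

Answer: 010111010 (186)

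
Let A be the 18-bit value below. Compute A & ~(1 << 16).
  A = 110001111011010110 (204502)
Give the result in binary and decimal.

Mask = ~(1 << 16) = 101111111111111111
Bit 16 of A is 1, so AND-ing with the mask clears it to 0.
  110001111011010110
& 101111111111111111
--------------------
  100001111011010110

Answer: 100001111011010110 (138966)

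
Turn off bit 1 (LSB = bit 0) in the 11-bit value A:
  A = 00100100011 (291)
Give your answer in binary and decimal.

Mask = ~(1 << 1) = 11111111101
Bit 1 of A is 1, so AND-ing with the mask clears it to 0.
  00100100011
& 11111111101
-------------
  00100100001

Answer: 00100100001 (289)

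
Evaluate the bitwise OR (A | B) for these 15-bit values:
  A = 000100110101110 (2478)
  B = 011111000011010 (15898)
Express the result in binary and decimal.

Apply | to each column (1 where either bit is 1):
  000100110101110
| 011111000011010
-----------------
  011111110111110

Answer: 011111110111110 (16318)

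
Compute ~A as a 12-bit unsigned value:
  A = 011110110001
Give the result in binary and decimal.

Flip each bit (0->1, 1->0):
  011110110001
  100001001110

Answer: 100001001110 (2126)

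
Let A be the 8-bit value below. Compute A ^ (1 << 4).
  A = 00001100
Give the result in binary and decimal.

Mask = 1 << 4 = 00010000
Bit 4 of A is 0; XOR with the mask flips it to 1.
  00001100
^ 00010000
----------
  00011100

Answer: 00011100 (28)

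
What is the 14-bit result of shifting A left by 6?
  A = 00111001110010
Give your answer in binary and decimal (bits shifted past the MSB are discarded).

Shift left by 6: drop the top 6 bit(s), append 6 zero(s) on the right.
  00111001110010  ->  discard [001110], keep [01110010], append 000000
= 01110010000000

Answer: 01110010000000 (7296)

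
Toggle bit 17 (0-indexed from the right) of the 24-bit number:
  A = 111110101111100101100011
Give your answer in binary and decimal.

Mask = 1 << 17 = 000000100000000000000000
Bit 17 of A is 1; XOR with the mask flips it to 0.
  111110101111100101100011
^ 000000100000000000000000
--------------------------
  111110001111100101100011

Answer: 111110001111100101100011 (16316771)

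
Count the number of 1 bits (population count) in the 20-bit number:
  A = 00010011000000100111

00010011000000100111
1-bits at positions (from bit 0 = LSB): 0, 1, 2, 5, 12, 13, 16
Count = 7

Answer: 7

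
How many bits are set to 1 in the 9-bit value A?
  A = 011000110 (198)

011000110
1-bits at positions (from bit 0 = LSB): 1, 2, 6, 7
Count = 4

Answer: 4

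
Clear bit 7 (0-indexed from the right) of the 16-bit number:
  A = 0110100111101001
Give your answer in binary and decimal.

Mask = ~(1 << 7) = 1111111101111111
Bit 7 of A is 1, so AND-ing with the mask clears it to 0.
  0110100111101001
& 1111111101111111
------------------
  0110100101101001

Answer: 0110100101101001 (26985)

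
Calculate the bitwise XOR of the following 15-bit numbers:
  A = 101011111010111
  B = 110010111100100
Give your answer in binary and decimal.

Apply ^ to each column (1 where bits differ):
  101011111010111
^ 110010111100100
-----------------
  011001000110011

Answer: 011001000110011 (12851)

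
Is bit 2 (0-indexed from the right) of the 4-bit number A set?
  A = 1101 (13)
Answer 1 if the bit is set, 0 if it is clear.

Bit 2 is the 3rd from the right.
  1101
   ^
That bit is 1.

Answer: 1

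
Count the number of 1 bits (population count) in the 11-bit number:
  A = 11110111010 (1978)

11110111010
1-bits at positions (from bit 0 = LSB): 1, 3, 4, 5, 7, 8, 9, 10
Count = 8

Answer: 8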